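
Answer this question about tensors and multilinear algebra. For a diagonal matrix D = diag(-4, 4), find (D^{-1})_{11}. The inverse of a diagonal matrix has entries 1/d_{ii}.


For a diagonal matrix, the inverse has entries (D^{-1})_{ii} = 1/d_{ii}.
The diagonal entries are: d_{11} = -4, d_{22} = 4
We need (D^{-1})_{11} = 1/d_{11} = 1/-4 = -1/4

-1/4


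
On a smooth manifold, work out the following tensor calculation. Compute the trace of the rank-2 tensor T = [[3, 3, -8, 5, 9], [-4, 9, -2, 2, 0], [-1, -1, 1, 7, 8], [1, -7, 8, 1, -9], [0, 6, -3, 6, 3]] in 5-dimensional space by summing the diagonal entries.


The contraction (trace) of a rank-2 tensor is the sum of its diagonal elements.
Diagonal entries: A[1,1] = 3, A[2,2] = 9, A[3,3] = 1, A[4,4] = 1, A[5,5] = 3
Tr(A) = 3 + 9 + 1 + 1 + 3 = 17

17


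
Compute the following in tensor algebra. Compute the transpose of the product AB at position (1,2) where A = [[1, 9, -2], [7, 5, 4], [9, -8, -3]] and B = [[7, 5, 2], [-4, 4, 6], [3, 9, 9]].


(AB)^T_{ij} = (AB)_{ji} = sum_k A_{jk} B_{ki}.
For i=1, j=2 we need (AB)_{21}:
A_{21} * B_{11} = 7 * 7 = 49
A_{22} * B_{21} = 5 * -4 = -20
A_{23} * B_{31} = 4 * 3 = 12
Sum = 49 + -20 + 12 = 41

41


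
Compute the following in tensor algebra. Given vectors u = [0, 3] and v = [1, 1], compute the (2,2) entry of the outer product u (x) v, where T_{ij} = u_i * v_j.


The outer product entry T_{ij} = u_i * v_j.
We need i=2, j=2.
u_2 = 3, v_2 = 1
T_{2,2} = 3 * 1 = 3

3


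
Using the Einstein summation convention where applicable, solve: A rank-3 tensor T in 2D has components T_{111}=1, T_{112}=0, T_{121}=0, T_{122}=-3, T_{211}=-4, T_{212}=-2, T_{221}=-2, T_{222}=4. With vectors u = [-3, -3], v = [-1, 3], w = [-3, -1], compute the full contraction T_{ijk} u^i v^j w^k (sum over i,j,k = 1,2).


S = sum over i,j,k of T_{ijk} u_i v_j w_k. Expanding all 8 terms:
T_{111}*u_1*v_1*w_1 = 1*-3*-1*-3 = -9  (running total: -9)
T_{112}*u_1*v_1*w_2 = 0*-3*-1*-1 = 0  (running total: -9)
T_{121}*u_1*v_2*w_1 = 0*-3*3*-3 = 0  (running total: -9)
T_{122}*u_1*v_2*w_2 = -3*-3*3*-1 = -27  (running total: -36)
T_{211}*u_2*v_1*w_1 = -4*-3*-1*-3 = 36  (running total: 0)
T_{212}*u_2*v_1*w_2 = -2*-3*-1*-1 = 6  (running total: 6)
T_{221}*u_2*v_2*w_1 = -2*-3*3*-3 = -54  (running total: -48)
T_{222}*u_2*v_2*w_2 = 4*-3*3*-1 = 36  (running total: -12)
S = -12

-12


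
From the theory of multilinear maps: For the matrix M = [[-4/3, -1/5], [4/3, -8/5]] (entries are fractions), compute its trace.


The trace is the sum of diagonal entries.
Diagonal: M[1,1] = -4/3, M[2,2] = -8/5
Tr(M) = -4/3 + -8/5
Computing step by step:
After adding M[1,1]: -4/3
After adding M[2,2]: -44/15
Tr(M) = -44/15

-44/15


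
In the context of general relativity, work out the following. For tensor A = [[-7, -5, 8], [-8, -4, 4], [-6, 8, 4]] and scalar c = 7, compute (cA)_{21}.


Scalar multiplication: (cA)_{ij} = c * A_{ij}.
c = 7
A_{21} = -8
(cA)_{21} = 7 * -8 = -56

-56


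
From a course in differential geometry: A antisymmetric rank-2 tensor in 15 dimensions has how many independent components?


A antisymmetric rank-2 tensor in d dimensions has d(d-1)/2 independent components.
d = 15
d(d-1)/2 = 15 * 14 / 2 = 210 / 2 = 105

105


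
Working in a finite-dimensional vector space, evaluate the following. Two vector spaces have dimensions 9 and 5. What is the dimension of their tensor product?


The dimension of a tensor product is the product of dimensions.
dim(V) = 9, dim(W) = 5
dim(V (x) W) = 9 * 5 = 45

45


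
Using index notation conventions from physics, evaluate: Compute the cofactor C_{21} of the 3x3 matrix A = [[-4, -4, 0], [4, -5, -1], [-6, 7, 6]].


To find cofactor C_{21}, delete row 2 and column 1.
The resulting 2x2 submatrix is: [[-4, 0], [7, 6]]
Minor M_{21} = -4*6 - 0*7
  = -24 - 0 = -24
Sign = (-1)^(2+1) = (-1)^3 = -1
Cofactor C_{21} = -1 * -24 = 24

24


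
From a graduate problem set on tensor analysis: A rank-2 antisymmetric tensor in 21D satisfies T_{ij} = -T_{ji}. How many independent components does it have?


An antisymmetric rank-2 tensor satisfies A_{ij} = -A_{ji}, so diagonal entries are zero.
The independent components are the upper-triangular entries: C(n, 2) = n(n-1)/2.
n = 21
C(21, 2) = 21 * 20 / 2 = 420 / 2 = 210

210


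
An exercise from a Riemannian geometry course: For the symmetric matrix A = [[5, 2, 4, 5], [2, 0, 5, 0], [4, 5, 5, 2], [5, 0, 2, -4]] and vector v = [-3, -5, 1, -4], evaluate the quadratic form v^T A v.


First compute Av:
(Av)_1 = 5*-3 + 2*-5 + 4*1 + 5*-4 = -41
(Av)_2 = 2*-3 + 0*-5 + 5*1 + 0*-4 = -1
(Av)_3 = 4*-3 + 5*-5 + 5*1 + 2*-4 = -40
(Av)_4 = 5*-3 + 0*-5 + 2*1 + -4*-4 = 3
Av = [-41, -1, -40, 3]
Then v^T (Av) = -3*-41 + -5*-1 + 1*-40 + -4*3
= 123 + 5 + -40 + -12 = 76

76


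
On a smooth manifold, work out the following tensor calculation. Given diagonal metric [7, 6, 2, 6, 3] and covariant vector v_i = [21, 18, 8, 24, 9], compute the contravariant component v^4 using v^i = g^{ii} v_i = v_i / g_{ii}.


To raise an index with a diagonal metric: v^i = v_i / g_{ii}.
For index 4: v_4 = 24, g_{44} = 6
v^4 = 24 / 6 = 4

4


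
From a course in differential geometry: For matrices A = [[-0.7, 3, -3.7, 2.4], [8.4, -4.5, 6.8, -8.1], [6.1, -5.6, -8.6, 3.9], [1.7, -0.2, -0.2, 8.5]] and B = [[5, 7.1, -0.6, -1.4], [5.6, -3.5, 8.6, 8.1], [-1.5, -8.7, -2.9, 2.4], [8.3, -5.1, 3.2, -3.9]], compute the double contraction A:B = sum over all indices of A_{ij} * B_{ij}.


A:B = sum over all i,j of A_{ij} * B_{ij}.
Row 1: -0.7*5=-3.5, 3*7.1=21.3, -3.7*-0.6=2.22, 2.4*-1.4=-3.36 => row sum = 16.66
Row 2: 8.4*5.6=47.04, -4.5*-3.5=15.75, 6.8*8.6=58.48, -8.1*8.1=-65.61 => row sum = 55.66
Row 3: 6.1*-1.5=-9.15, -5.6*-8.7=48.72, -8.6*-2.9=24.94, 3.9*2.4=9.36 => row sum = 73.87
Row 4: 1.7*8.3=14.11, -0.2*-5.1=1.02, -0.2*3.2=-0.64, 8.5*-3.9=-33.15 => row sum = -18.66
Total = 16.66 + 55.66 + 73.87 + -18.66 = 127.53

127.53


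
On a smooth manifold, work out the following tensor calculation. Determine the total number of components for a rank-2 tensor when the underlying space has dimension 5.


The number of components of a rank-r tensor in d dimensions is d^r.
Here d = 5 and r = 2.
5^2 = 25

25


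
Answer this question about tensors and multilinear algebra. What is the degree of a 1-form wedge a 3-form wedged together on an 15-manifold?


The degree of a wedge product is the sum of the degrees of the individual forms.
Degrees: 1, 3
Total degree = 1 + 3 = 4

4


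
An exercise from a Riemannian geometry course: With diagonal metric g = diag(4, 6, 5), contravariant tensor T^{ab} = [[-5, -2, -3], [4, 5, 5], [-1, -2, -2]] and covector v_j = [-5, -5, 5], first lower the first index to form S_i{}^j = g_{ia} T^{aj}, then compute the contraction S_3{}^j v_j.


Step 1: lower the first index. For a diagonal metric, g_{ia} T^{aj} = g_{ii} T^{ij} (no sum on i).
g_{33} = 5
S_3{}^1 = 5 * T^{31} = 5 * -1 = -5
S_3{}^2 = 5 * T^{32} = 5 * -2 = -10
S_3{}^3 = 5 * T^{33} = 5 * -2 = -10
Step 2: contract S_3{}^j with v_j.
S_3{}^1 * v_1 = -5 * -5 = 25
S_3{}^2 * v_2 = -10 * -5 = 50
S_3{}^3 * v_3 = -10 * 5 = -50
Result = 25 + 50 + -50 = 25

25


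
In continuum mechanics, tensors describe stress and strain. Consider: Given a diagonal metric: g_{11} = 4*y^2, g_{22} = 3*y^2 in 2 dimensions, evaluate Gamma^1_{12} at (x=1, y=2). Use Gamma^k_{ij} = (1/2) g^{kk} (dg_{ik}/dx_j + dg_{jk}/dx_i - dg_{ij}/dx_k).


For a diagonal metric, Gamma^k_{ij} = (1/2) g^{kk} (dg_{ik}/dx_j + dg_{jk}/dx_i - dg_{ij}/dx_k).
The metric is diagonal, so g_{ab} = 0 for a != b.
At the given point: g_{11} = 16, g_{22} = 12
g^{11} = 1/16
dg_{11}/dx_2 = dg_{11}/dx_2 = 16
dg_{21}/dx_1 = 0 (off-diagonal)
dg_{12}/dx_1 = 0 (off-diagonal)
Numerator = 16 + 0 - 0 = 16
Gamma^1_{12} = 16 / (2 * 16) = 1/2

1/2


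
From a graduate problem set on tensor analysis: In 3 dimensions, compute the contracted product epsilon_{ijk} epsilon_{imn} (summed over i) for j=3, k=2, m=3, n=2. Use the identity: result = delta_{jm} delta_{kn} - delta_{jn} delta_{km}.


Using the identity: epsilon_{ijk} epsilon_{imn} = delta_{jm} delta_{kn} - delta_{jn} delta_{km}.
delta_{33} = 1
delta_{22} = 1
delta_{32} = 0
delta_{23} = 0
Result = 1 * 1 - 0 * 0 = 1 - 0 = 1

1


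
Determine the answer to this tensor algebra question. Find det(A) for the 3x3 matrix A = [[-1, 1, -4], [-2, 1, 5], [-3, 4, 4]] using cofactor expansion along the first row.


Expanding along the first row, det(A) = a11*M_11 - a12*M_12 + a13*M_13, where M_1j is the (1,j) minor.
Minor M_11 = 1*4 - 5*4 = -16
Minor M_12 = -2*4 - 5*-3 = 7
Minor M_13 = -2*4 - 1*-3 = -5
det = -1*(-16) - 1*(7) + -4*(-5)
    = 16 - 7 + 20
    = 29

29


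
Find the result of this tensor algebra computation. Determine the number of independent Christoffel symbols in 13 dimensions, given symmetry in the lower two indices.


Christoffel symbols Gamma^k_{ij} are symmetric in i,j, so there are d * d(d+1)/2 independent symbols.
d = 13
d(d+1)/2 = 13 * 14 / 2 = 91
Total = 13 * 91 = 1183

1183


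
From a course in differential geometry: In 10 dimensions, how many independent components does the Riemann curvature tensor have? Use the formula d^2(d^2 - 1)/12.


The Riemann tensor in d dimensions has d^2(d^2 - 1)/12 independent components.
d = 10, so d^2 = 100
d^2 - 1 = 99
d^2(d^2 - 1) = 100 * 99 = 9900
Divide by 12: 9900 / 12 = 825

825


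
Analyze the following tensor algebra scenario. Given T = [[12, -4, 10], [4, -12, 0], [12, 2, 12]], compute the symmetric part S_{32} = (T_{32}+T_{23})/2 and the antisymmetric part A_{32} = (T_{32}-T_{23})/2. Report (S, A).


T_{32} = 2
T_{23} = 0
S_{32} = (2 + 0)/2 = 2/2 = 1
A_{32} = (2 - 0)/2 = 2/2 = 1
Check: S + A = 1 + 1 = 2 = T_{32}.

(1, 1)


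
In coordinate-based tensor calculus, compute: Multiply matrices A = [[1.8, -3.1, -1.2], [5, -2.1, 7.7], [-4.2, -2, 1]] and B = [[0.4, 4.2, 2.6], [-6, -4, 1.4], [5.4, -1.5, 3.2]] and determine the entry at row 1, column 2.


(AB)_{ij} = sum_k A_{ik} B_{kj}.
For i=1, j=2:
A_{11} * B_{12} = 1.8 * 4.2 = 7.56
A_{12} * B_{22} = -3.1 * -4 = 12.4
A_{13} * B_{32} = -1.2 * -1.5 = 1.8
Sum = 7.56 + 12.4 + 1.8 = 21.76

21.76


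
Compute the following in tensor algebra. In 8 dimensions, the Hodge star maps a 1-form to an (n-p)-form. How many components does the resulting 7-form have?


The Hodge dual of a p-form on an n-dimensional manifold is an (n-p)-form.
n = 8, p = 1, so dual degree = 8 - 1 = 7
The number of components is C(n, n-p) = C(8, 7) = 8

8


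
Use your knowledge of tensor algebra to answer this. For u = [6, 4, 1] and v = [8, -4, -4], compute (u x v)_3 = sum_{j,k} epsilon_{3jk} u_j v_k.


(u x v)_3 = sum_{j,k} epsilon_{3jk} u_j v_k. Only permutations of (1,2,3) contribute; the two non-zero terms are:
eps_{312} u_1 v_2 = 1 * 6 * -4 = -24
eps_{321} u_2 v_1 = -1 * 4 * 8 = -32
(u x v)_3 = -56

-56


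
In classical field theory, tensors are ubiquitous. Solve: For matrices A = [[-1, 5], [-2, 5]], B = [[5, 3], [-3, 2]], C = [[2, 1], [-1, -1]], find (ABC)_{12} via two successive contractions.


(ABC)_{12} = sum_m (AB)_{1m} C_{m2}. First compute row 1 of AB.
(AB)_{11} = -1*5 + 5*-3 = -20
(AB)_{12} = -1*3 + 5*2 = 7
Now contract with column 2 of C:
(AB)_{11} * C_{12} = -20 * 1 = -20
(AB)_{12} * C_{22} = 7 * -1 = -7
(ABC)_{12} = -20 + -7 = -27

-27


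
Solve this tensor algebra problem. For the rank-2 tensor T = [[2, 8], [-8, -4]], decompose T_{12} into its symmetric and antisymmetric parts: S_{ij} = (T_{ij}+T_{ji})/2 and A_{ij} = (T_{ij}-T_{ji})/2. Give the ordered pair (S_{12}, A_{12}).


T_{12} = 8
T_{21} = -8
S_{12} = (8 + -8)/2 = 0/2 = 0
A_{12} = (8 - -8)/2 = 16/2 = 8
Check: S + A = 0 + 8 = 8 = T_{12}.

(0, 8)


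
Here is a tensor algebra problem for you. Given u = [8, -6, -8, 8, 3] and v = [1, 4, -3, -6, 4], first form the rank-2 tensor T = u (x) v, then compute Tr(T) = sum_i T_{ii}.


The outer product gives T_{ij} = u_i v_j.
The trace (contraction) is Tr(T) = sum_i T_{ii} = sum_i u_i v_i.
Diagonal entries:
T_{11} = u_1 * v_1 = 8 * 1 = 8
T_{22} = u_2 * v_2 = -6 * 4 = -24
T_{33} = u_3 * v_3 = -8 * -3 = 24
T_{44} = u_4 * v_4 = 8 * -6 = -48
T_{55} = u_5 * v_5 = 3 * 4 = 12
Tr(T) = 8 + -24 + 24 + -48 + 12 = -28

-28


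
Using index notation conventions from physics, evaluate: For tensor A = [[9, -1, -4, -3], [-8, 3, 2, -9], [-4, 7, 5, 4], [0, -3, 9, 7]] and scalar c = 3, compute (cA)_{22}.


Scalar multiplication: (cA)_{ij} = c * A_{ij}.
c = 3
A_{22} = 3
(cA)_{22} = 3 * 3 = 9

9


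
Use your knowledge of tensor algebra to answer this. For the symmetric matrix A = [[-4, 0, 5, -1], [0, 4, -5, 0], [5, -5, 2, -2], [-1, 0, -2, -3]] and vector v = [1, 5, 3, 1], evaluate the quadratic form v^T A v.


First compute Av:
(Av)_1 = -4*1 + 0*5 + 5*3 + -1*1 = 10
(Av)_2 = 0*1 + 4*5 + -5*3 + 0*1 = 5
(Av)_3 = 5*1 + -5*5 + 2*3 + -2*1 = -16
(Av)_4 = -1*1 + 0*5 + -2*3 + -3*1 = -10
Av = [10, 5, -16, -10]
Then v^T (Av) = 1*10 + 5*5 + 3*-16 + 1*-10
= 10 + 25 + -48 + -10 = -23

-23


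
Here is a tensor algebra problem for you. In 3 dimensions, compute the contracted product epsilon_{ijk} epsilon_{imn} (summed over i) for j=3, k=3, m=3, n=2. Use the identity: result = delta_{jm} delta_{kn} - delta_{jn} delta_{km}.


Using the identity: epsilon_{ijk} epsilon_{imn} = delta_{jm} delta_{kn} - delta_{jn} delta_{km}.
delta_{33} = 1
delta_{32} = 0
delta_{32} = 0
delta_{33} = 1
Result = 1 * 0 - 0 * 1 = 0 - 0 = 0

0


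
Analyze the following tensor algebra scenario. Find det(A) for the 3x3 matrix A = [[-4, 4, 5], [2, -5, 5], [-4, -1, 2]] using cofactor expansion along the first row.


Expanding along the first row, det(A) = a11*M_11 - a12*M_12 + a13*M_13, where M_1j is the (1,j) minor.
Minor M_11 = -5*2 - 5*-1 = -5
Minor M_12 = 2*2 - 5*-4 = 24
Minor M_13 = 2*-1 - -5*-4 = -22
det = -4*(-5) - 4*(24) + 5*(-22)
    = 20 - 96 + -110
    = -186

-186


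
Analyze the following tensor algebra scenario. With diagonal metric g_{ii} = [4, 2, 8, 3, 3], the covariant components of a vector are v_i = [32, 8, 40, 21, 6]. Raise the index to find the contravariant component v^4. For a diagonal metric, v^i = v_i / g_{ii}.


To raise an index with a diagonal metric: v^i = v_i / g_{ii}.
For index 4: v_4 = 21, g_{44} = 3
v^4 = 21 / 3 = 7

7


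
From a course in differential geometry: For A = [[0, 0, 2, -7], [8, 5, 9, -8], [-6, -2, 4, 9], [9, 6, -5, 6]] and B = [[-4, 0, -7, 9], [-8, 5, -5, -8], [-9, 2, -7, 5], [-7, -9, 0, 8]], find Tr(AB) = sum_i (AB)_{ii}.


Tr(AB) = sum_i (AB)_{ii} where (AB)_{ii} = sum_k A_{ik} B_{ki}.
(AB)_{11} = 0*-4 + 0*-8 + 2*-9 + -7*-7 = 31
(AB)_{22} = 8*0 + 5*5 + 9*2 + -8*-9 = 115
(AB)_{33} = -6*-7 + -2*-5 + 4*-7 + 9*0 = 24
(AB)_{44} = 9*9 + 6*-8 + -5*5 + 6*8 = 56
Tr(AB) = 31 + 115 + 24 + 56 = 226

226


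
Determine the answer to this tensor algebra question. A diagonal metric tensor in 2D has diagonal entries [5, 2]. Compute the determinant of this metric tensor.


For a diagonal metric, the determinant is the product of diagonal entries.
Diagonal entries: 5, 2
det(g) = 5 * 2 = 10

10


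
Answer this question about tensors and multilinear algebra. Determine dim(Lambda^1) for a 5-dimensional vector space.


The dimension of the space of p-forms on an n-dimensional space is C(n, p).
n = 5, p = 1
C(5, 1) = 5! / (1! * 4!) = 5

5


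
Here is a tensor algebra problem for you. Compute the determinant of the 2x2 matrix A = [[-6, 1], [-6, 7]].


For a 2x2 matrix [[a, b], [c, d]], det = a*d - b*c.
a = -6, b = 1, c = -6, d = 7
a*d = -6 * 7 = -42
b*c = 1 * -6 = -6
det = -42 - -6 = -36

-36


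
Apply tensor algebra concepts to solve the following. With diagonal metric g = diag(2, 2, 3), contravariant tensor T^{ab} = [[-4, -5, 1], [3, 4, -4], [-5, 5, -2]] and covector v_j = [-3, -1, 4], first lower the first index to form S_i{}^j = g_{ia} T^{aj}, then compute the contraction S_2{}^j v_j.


Step 1: lower the first index. For a diagonal metric, g_{ia} T^{aj} = g_{ii} T^{ij} (no sum on i).
g_{22} = 2
S_2{}^1 = 2 * T^{21} = 2 * 3 = 6
S_2{}^2 = 2 * T^{22} = 2 * 4 = 8
S_2{}^3 = 2 * T^{23} = 2 * -4 = -8
Step 2: contract S_2{}^j with v_j.
S_2{}^1 * v_1 = 6 * -3 = -18
S_2{}^2 * v_2 = 8 * -1 = -8
S_2{}^3 * v_3 = -8 * 4 = -32
Result = -18 + -8 + -32 = -58

-58


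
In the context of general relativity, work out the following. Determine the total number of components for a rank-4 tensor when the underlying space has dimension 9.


The number of components of a rank-r tensor in d dimensions is d^r.
Here d = 9 and r = 4.
9^4 = 6561

6561


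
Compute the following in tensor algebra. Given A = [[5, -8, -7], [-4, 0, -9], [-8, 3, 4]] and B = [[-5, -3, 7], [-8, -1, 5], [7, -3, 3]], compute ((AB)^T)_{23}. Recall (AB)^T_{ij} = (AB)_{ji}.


(AB)^T_{ij} = (AB)_{ji} = sum_k A_{jk} B_{ki}.
For i=2, j=3 we need (AB)_{32}:
A_{31} * B_{12} = -8 * -3 = 24
A_{32} * B_{22} = 3 * -1 = -3
A_{33} * B_{32} = 4 * -3 = -12
Sum = 24 + -3 + -12 = 9

9


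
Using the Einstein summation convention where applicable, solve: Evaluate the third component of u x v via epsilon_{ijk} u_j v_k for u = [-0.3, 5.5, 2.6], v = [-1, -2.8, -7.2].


(u x v)_3 = sum_{j,k} epsilon_{3jk} u_j v_k. Only permutations of (1,2,3) contribute; the two non-zero terms are:
eps_{312} u_1 v_2 = 1 * -0.3 * -2.8 = 0.84
eps_{321} u_2 v_1 = -1 * 5.5 * -1 = 5.5
(u x v)_3 = 6.34

6.34


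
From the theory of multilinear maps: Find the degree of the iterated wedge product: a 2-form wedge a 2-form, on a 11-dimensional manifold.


The degree of a wedge product is the sum of the degrees of the individual forms.
Degrees: 2, 2
Total degree = 2 + 2 = 4

4


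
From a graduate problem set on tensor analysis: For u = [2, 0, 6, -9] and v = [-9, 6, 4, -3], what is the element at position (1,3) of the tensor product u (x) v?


The outer product entry T_{ij} = u_i * v_j.
We need i=1, j=3.
u_1 = 2, v_3 = 4
T_{1,3} = 2 * 4 = 8

8


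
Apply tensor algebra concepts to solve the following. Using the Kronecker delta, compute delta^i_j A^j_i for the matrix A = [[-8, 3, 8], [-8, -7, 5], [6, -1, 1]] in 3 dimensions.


The contraction (trace) of a rank-2 tensor is the sum of its diagonal elements.
Diagonal entries: A[1,1] = -8, A[2,2] = -7, A[3,3] = 1
Tr(A) = -8 + -7 + 1 = -14

-14


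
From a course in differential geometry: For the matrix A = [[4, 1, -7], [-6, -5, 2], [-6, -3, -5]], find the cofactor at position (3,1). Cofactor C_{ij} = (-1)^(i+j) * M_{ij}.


To find cofactor C_{31}, delete row 3 and column 1.
The resulting 2x2 submatrix is: [[1, -7], [-5, 2]]
Minor M_{31} = 1*2 - -7*-5
  = 2 - 35 = -33
Sign = (-1)^(3+1) = (-1)^4 = 1
Cofactor C_{31} = 1 * -33 = -33

-33


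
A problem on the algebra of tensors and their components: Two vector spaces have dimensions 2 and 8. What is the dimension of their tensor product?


The dimension of a tensor product is the product of dimensions.
dim(V) = 2, dim(W) = 8
dim(V (x) W) = 2 * 8 = 16

16


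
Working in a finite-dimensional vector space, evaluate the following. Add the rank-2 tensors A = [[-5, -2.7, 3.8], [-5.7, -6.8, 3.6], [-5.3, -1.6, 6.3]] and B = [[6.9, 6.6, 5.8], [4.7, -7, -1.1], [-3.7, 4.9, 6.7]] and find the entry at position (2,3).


Tensor addition is component-wise: (A + B)_{ij} = A_{ij} + B_{ij}.
A_{23} = 3.6
B_{23} = -1.1
(A + B)_{23} = 3.6 + -1.1 = 2.5

2.5


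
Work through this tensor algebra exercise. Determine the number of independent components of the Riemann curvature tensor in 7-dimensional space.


The Riemann tensor in d dimensions has d^2(d^2 - 1)/12 independent components.
d = 7, so d^2 = 49
d^2 - 1 = 48
d^2(d^2 - 1) = 49 * 48 = 2352
Divide by 12: 2352 / 12 = 196

196


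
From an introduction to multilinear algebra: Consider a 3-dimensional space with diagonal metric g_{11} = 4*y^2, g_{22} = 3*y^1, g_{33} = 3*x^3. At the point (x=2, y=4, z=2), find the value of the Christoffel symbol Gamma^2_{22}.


For a diagonal metric, Gamma^k_{ij} = (1/2) g^{kk} (dg_{ik}/dx_j + dg_{jk}/dx_i - dg_{ij}/dx_k).
The metric is diagonal, so g_{ab} = 0 for a != b.
At the given point: g_{11} = 64, g_{22} = 12, g_{33} = 24
g^{22} = 1/12
dg_{22}/dx_2 = dg_{22}/dx_2 = 3
dg_{22}/dx_2 = dg_{22}/dx_2 = 3
dg_{22}/dx_2 = dg_{22}/dx_2 = 3
Numerator = 3 + 3 - 3 = 3
Gamma^2_{22} = 3 / (2 * 12) = 1/8

1/8


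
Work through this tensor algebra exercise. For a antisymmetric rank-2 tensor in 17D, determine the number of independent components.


A antisymmetric rank-2 tensor in d dimensions has d(d-1)/2 independent components.
d = 17
d(d-1)/2 = 17 * 16 / 2 = 272 / 2 = 136

136


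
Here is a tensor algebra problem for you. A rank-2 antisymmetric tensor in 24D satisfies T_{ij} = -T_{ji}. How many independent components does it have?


An antisymmetric rank-2 tensor satisfies A_{ij} = -A_{ji}, so diagonal entries are zero.
The independent components are the upper-triangular entries: C(n, 2) = n(n-1)/2.
n = 24
C(24, 2) = 24 * 23 / 2 = 552 / 2 = 276

276


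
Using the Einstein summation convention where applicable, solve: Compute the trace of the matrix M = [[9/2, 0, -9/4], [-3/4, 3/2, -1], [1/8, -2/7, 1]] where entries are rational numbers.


The trace is the sum of diagonal entries.
Diagonal: M[1,1] = 9/2, M[2,2] = 3/2, M[3,3] = 1
Tr(M) = 9/2 + 3/2 + 1
Computing step by step:
After adding M[1,1]: 9/2
After adding M[2,2]: 6
After adding M[3,3]: 7
Tr(M) = 7

7


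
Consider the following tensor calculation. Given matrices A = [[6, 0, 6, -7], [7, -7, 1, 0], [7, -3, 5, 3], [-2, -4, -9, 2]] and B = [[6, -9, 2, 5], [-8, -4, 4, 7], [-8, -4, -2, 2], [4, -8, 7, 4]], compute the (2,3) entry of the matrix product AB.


(AB)_{ij} = sum_k A_{ik} B_{kj}.
For i=2, j=3:
A_{21} * B_{13} = 7 * 2 = 14
A_{22} * B_{23} = -7 * 4 = -28
A_{23} * B_{33} = 1 * -2 = -2
A_{24} * B_{43} = 0 * 7 = 0
Sum = 14 + -28 + -2 + 0 = -16

-16


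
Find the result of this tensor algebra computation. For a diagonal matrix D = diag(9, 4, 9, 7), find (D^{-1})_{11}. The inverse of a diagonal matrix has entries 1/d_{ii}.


For a diagonal matrix, the inverse has entries (D^{-1})_{ii} = 1/d_{ii}.
The diagonal entries are: d_{11} = 9, d_{22} = 4, d_{33} = 9, d_{44} = 7
We need (D^{-1})_{11} = 1/d_{11} = 1/9 = 1/9

1/9


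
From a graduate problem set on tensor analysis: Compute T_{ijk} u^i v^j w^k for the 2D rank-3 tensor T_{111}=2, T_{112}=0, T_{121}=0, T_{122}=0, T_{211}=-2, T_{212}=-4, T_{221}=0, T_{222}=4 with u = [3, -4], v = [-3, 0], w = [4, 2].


S = sum over i,j,k of T_{ijk} u_i v_j w_k. Expanding all 8 terms:
T_{111}*u_1*v_1*w_1 = 2*3*-3*4 = -72  (running total: -72)
T_{112}*u_1*v_1*w_2 = 0*3*-3*2 = 0  (running total: -72)
T_{121}*u_1*v_2*w_1 = 0*3*0*4 = 0  (running total: -72)
T_{122}*u_1*v_2*w_2 = 0*3*0*2 = 0  (running total: -72)
T_{211}*u_2*v_1*w_1 = -2*-4*-3*4 = -96  (running total: -168)
T_{212}*u_2*v_1*w_2 = -4*-4*-3*2 = -96  (running total: -264)
T_{221}*u_2*v_2*w_1 = 0*-4*0*4 = 0  (running total: -264)
T_{222}*u_2*v_2*w_2 = 4*-4*0*2 = 0  (running total: -264)
S = -264

-264


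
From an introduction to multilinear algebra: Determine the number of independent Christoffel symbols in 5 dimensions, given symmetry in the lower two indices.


Christoffel symbols Gamma^k_{ij} are symmetric in i,j, so there are d * d(d+1)/2 independent symbols.
d = 5
d(d+1)/2 = 5 * 6 / 2 = 15
Total = 5 * 15 = 75

75


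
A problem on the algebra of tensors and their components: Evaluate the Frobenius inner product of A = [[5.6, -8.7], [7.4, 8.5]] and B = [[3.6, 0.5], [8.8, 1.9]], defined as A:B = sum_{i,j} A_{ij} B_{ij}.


A:B = sum over all i,j of A_{ij} * B_{ij}.
Row 1: 5.6*3.6=20.16, -8.7*0.5=-4.35 => row sum = 15.81
Row 2: 7.4*8.8=65.12, 8.5*1.9=16.15 => row sum = 81.27
Total = 15.81 + 81.27 = 97.08

97.08


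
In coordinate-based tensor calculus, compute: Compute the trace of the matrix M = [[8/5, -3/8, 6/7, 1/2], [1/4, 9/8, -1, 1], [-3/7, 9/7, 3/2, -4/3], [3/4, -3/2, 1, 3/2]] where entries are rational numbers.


The trace is the sum of diagonal entries.
Diagonal: M[1,1] = 8/5, M[2,2] = 9/8, M[3,3] = 3/2, M[4,4] = 3/2
Tr(M) = 8/5 + 9/8 + 3/2 + 3/2
Computing step by step:
After adding M[1,1]: 8/5
After adding M[2,2]: 109/40
After adding M[3,3]: 169/40
After adding M[4,4]: 229/40
Tr(M) = 229/40

229/40


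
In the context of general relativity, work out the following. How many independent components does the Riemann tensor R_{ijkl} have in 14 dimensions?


The Riemann tensor in d dimensions has d^2(d^2 - 1)/12 independent components.
d = 14, so d^2 = 196
d^2 - 1 = 195
d^2(d^2 - 1) = 196 * 195 = 38220
Divide by 12: 38220 / 12 = 3185

3185


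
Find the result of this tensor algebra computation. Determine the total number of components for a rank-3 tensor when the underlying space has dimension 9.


The number of components of a rank-r tensor in d dimensions is d^r.
Here d = 9 and r = 3.
9^3 = 729

729


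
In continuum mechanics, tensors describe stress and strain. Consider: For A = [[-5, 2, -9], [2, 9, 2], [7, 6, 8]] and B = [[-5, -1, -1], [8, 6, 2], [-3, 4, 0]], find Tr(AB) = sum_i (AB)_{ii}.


Tr(AB) = sum_i (AB)_{ii} where (AB)_{ii} = sum_k A_{ik} B_{ki}.
(AB)_{11} = -5*-5 + 2*8 + -9*-3 = 68
(AB)_{22} = 2*-1 + 9*6 + 2*4 = 60
(AB)_{33} = 7*-1 + 6*2 + 8*0 = 5
Tr(AB) = 68 + 60 + 5 = 133

133


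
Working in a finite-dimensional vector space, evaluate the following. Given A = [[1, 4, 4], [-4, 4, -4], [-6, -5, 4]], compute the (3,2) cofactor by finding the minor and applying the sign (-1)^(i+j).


To find cofactor C_{32}, delete row 3 and column 2.
The resulting 2x2 submatrix is: [[1, 4], [-4, -4]]
Minor M_{32} = 1*-4 - 4*-4
  = -4 - -16 = 12
Sign = (-1)^(3+2) = (-1)^5 = -1
Cofactor C_{32} = -1 * 12 = -12

-12


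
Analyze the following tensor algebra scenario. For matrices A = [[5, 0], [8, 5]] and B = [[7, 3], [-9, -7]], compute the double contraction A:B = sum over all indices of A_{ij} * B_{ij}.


A:B = sum over all i,j of A_{ij} * B_{ij}.
Row 1: 5*7=35, 0*3=0 => row sum = 35
Row 2: 8*-9=-72, 5*-7=-35 => row sum = -107
Total = 35 + -107 = -72

-72


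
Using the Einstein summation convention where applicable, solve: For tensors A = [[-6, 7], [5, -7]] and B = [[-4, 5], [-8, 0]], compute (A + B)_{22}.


Tensor addition is component-wise: (A + B)_{ij} = A_{ij} + B_{ij}.
A_{22} = -7
B_{22} = 0
(A + B)_{22} = -7 + 0 = -7

-7


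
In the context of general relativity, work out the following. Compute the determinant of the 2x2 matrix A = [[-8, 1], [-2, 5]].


For a 2x2 matrix [[a, b], [c, d]], det = a*d - b*c.
a = -8, b = 1, c = -2, d = 5
a*d = -8 * 5 = -40
b*c = 1 * -2 = -2
det = -40 - -2 = -38

-38


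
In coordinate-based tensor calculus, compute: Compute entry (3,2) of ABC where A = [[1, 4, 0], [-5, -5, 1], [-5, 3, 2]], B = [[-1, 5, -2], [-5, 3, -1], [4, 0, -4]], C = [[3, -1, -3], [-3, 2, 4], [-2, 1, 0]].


(ABC)_{32} = sum_m (AB)_{3m} C_{m2}. First compute row 3 of AB.
(AB)_{31} = -5*-1 + 3*-5 + 2*4 = -2
(AB)_{32} = -5*5 + 3*3 + 2*0 = -16
(AB)_{33} = -5*-2 + 3*-1 + 2*-4 = -1
Now contract with column 2 of C:
(AB)_{31} * C_{12} = -2 * -1 = 2
(AB)_{32} * C_{22} = -16 * 2 = -32
(AB)_{33} * C_{32} = -1 * 1 = -1
(ABC)_{32} = 2 + -32 + -1 = -31

-31


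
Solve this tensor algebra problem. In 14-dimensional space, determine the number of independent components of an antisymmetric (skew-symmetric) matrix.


An antisymmetric rank-2 tensor satisfies A_{ij} = -A_{ji}, so diagonal entries are zero.
The independent components are the upper-triangular entries: C(n, 2) = n(n-1)/2.
n = 14
C(14, 2) = 14 * 13 / 2 = 182 / 2 = 91

91


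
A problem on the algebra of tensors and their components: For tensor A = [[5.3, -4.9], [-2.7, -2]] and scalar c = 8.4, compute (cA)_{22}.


Scalar multiplication: (cA)_{ij} = c * A_{ij}.
c = 8.4
A_{22} = -2
(cA)_{22} = 8.4 * -2 = -16.8

-16.8


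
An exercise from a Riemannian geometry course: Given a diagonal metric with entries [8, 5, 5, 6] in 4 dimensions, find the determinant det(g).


For a diagonal metric, the determinant is the product of diagonal entries.
Diagonal entries: 8, 5, 5, 6
det(g) = 8 * 5 * 5 * 6 = 1200

1200


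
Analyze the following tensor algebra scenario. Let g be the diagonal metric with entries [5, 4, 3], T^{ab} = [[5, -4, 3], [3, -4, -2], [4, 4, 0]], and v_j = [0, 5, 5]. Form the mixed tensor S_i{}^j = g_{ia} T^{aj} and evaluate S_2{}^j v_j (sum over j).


Step 1: lower the first index. For a diagonal metric, g_{ia} T^{aj} = g_{ii} T^{ij} (no sum on i).
g_{22} = 4
S_2{}^1 = 4 * T^{21} = 4 * 3 = 12
S_2{}^2 = 4 * T^{22} = 4 * -4 = -16
S_2{}^3 = 4 * T^{23} = 4 * -2 = -8
Step 2: contract S_2{}^j with v_j.
S_2{}^1 * v_1 = 12 * 0 = 0
S_2{}^2 * v_2 = -16 * 5 = -80
S_2{}^3 * v_3 = -8 * 5 = -40
Result = 0 + -80 + -40 = -120

-120


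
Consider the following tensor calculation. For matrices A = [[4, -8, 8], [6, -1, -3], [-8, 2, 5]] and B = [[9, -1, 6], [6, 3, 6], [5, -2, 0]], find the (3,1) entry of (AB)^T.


(AB)^T_{ij} = (AB)_{ji} = sum_k A_{jk} B_{ki}.
For i=3, j=1 we need (AB)_{13}:
A_{11} * B_{13} = 4 * 6 = 24
A_{12} * B_{23} = -8 * 6 = -48
A_{13} * B_{33} = 8 * 0 = 0
Sum = 24 + -48 + 0 = -24

-24


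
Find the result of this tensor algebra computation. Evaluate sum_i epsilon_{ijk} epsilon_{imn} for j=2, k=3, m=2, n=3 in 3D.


Using the identity: epsilon_{ijk} epsilon_{imn} = delta_{jm} delta_{kn} - delta_{jn} delta_{km}.
delta_{22} = 1
delta_{33} = 1
delta_{23} = 0
delta_{32} = 0
Result = 1 * 1 - 0 * 0 = 1 - 0 = 1

1


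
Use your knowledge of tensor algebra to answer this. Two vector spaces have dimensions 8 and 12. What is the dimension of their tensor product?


The dimension of a tensor product is the product of dimensions.
dim(V) = 8, dim(W) = 12
dim(V (x) W) = 8 * 12 = 96

96


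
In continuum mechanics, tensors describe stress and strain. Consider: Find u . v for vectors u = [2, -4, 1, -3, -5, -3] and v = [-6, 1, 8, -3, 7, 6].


The inner product u . v = sum of u_i * v_i.
Term-by-term: 2 * -6, -4 * 1, 1 * 8, -3 * -3, -5 * 7, -3 * 6
Products: -12, -4, 8, 9, -35, -18
Sum = -12 + -4 + 8 + 9 + -35 + -18 = -52

-52


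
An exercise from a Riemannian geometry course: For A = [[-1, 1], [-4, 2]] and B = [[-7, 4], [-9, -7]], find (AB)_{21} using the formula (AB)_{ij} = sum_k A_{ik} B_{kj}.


(AB)_{ij} = sum_k A_{ik} B_{kj}.
For i=2, j=1:
A_{21} * B_{11} = -4 * -7 = 28
A_{22} * B_{21} = 2 * -9 = -18
Sum = 28 + -18 = 10

10


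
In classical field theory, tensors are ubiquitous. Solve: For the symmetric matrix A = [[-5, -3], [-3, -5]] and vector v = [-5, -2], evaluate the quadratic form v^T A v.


First compute Av:
(Av)_1 = -5*-5 + -3*-2 = 31
(Av)_2 = -3*-5 + -5*-2 = 25
Av = [31, 25]
Then v^T (Av) = -5*31 + -2*25
= -155 + -50 = -205

-205


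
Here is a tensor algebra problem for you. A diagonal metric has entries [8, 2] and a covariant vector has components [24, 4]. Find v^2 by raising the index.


To raise an index with a diagonal metric: v^i = v_i / g_{ii}.
For index 2: v_2 = 4, g_{22} = 2
v^2 = 4 / 2 = 2

2


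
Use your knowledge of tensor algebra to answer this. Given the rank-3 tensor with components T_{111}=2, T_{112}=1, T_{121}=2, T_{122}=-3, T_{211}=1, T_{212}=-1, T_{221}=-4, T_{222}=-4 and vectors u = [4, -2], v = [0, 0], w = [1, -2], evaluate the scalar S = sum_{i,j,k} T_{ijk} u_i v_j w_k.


S = sum over i,j,k of T_{ijk} u_i v_j w_k. Expanding all 8 terms:
T_{111}*u_1*v_1*w_1 = 2*4*0*1 = 0  (running total: 0)
T_{112}*u_1*v_1*w_2 = 1*4*0*-2 = 0  (running total: 0)
T_{121}*u_1*v_2*w_1 = 2*4*0*1 = 0  (running total: 0)
T_{122}*u_1*v_2*w_2 = -3*4*0*-2 = 0  (running total: 0)
T_{211}*u_2*v_1*w_1 = 1*-2*0*1 = 0  (running total: 0)
T_{212}*u_2*v_1*w_2 = -1*-2*0*-2 = 0  (running total: 0)
T_{221}*u_2*v_2*w_1 = -4*-2*0*1 = 0  (running total: 0)
T_{222}*u_2*v_2*w_2 = -4*-2*0*-2 = 0  (running total: 0)
S = 0

0


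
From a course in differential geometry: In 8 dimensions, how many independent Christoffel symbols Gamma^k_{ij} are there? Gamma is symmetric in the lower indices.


Christoffel symbols Gamma^k_{ij} are symmetric in i,j, so there are d * d(d+1)/2 independent symbols.
d = 8
d(d+1)/2 = 8 * 9 / 2 = 36
Total = 8 * 36 = 288

288


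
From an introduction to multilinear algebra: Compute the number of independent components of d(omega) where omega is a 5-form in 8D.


The exterior derivative of a p-form is a (p+1)-form.
Its number of independent components is C(n, p+1).
n = 8, p+1 = 6
C(8, 6) = 28

28


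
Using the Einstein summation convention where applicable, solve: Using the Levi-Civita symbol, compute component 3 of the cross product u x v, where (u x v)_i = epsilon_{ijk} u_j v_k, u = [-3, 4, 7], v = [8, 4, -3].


(u x v)_3 = sum_{j,k} epsilon_{3jk} u_j v_k. Only permutations of (1,2,3) contribute; the two non-zero terms are:
eps_{312} u_1 v_2 = 1 * -3 * 4 = -12
eps_{321} u_2 v_1 = -1 * 4 * 8 = -32
(u x v)_3 = -44

-44


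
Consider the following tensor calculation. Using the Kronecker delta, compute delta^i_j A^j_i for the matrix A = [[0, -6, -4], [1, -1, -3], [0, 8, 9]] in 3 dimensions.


The contraction (trace) of a rank-2 tensor is the sum of its diagonal elements.
Diagonal entries: A[1,1] = 0, A[2,2] = -1, A[3,3] = 9
Tr(A) = 0 + -1 + 9 = 8

8


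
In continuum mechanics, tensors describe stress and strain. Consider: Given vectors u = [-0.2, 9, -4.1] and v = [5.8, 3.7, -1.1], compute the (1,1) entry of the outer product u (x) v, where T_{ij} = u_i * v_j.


The outer product entry T_{ij} = u_i * v_j.
We need i=1, j=1.
u_1 = -0.2, v_1 = 5.8
T_{1,1} = -0.2 * 5.8 = -1.16

-1.16


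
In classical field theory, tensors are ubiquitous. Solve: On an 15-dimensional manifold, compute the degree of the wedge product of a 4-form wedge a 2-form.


The degree of a wedge product is the sum of the degrees of the individual forms.
Degrees: 4, 2
Total degree = 4 + 2 = 6

6


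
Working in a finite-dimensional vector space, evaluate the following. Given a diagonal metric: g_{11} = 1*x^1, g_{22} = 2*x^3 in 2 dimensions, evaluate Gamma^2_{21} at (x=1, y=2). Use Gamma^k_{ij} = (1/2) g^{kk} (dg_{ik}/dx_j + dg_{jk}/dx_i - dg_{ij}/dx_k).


For a diagonal metric, Gamma^k_{ij} = (1/2) g^{kk} (dg_{ik}/dx_j + dg_{jk}/dx_i - dg_{ij}/dx_k).
The metric is diagonal, so g_{ab} = 0 for a != b.
At the given point: g_{11} = 1, g_{22} = 2
g^{22} = 1/2
dg_{22}/dx_1 = dg_{22}/dx_1 = 6
dg_{12}/dx_2 = 0 (off-diagonal)
dg_{21}/dx_2 = 0 (off-diagonal)
Numerator = 6 + 0 - 0 = 6
Gamma^2_{21} = 6 / (2 * 2) = 3/2

3/2


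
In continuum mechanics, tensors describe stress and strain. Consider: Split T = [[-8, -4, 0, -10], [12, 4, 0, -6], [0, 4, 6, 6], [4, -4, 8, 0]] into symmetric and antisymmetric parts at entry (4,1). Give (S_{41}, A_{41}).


T_{41} = 4
T_{14} = -10
S_{41} = (4 + -10)/2 = -6/2 = -3
A_{41} = (4 - -10)/2 = 14/2 = 7
Check: S + A = -3 + 7 = 4 = T_{41}.

(-3, 7)


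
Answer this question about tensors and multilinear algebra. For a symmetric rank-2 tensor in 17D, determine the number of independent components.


A symmetric rank-2 tensor in d dimensions has d(d+1)/2 independent components.
d = 17
d(d+1)/2 = 17 * 18 / 2 = 306 / 2 = 153

153


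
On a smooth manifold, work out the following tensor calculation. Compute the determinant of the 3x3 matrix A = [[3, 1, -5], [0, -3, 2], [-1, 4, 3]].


Expanding along the first row, det(A) = a11*M_11 - a12*M_12 + a13*M_13, where M_1j is the (1,j) minor.
Minor M_11 = -3*3 - 2*4 = -17
Minor M_12 = 0*3 - 2*-1 = 2
Minor M_13 = 0*4 - -3*-1 = -3
det = 3*(-17) - 1*(2) + -5*(-3)
    = -51 - 2 + 15
    = -38

-38


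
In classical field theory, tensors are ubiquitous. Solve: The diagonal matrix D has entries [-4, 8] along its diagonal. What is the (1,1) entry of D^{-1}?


For a diagonal matrix, the inverse has entries (D^{-1})_{ii} = 1/d_{ii}.
The diagonal entries are: d_{11} = -4, d_{22} = 8
We need (D^{-1})_{11} = 1/d_{11} = 1/-4 = -1/4

-1/4


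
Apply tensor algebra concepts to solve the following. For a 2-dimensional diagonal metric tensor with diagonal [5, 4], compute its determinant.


For a diagonal metric, the determinant is the product of diagonal entries.
Diagonal entries: 5, 4
det(g) = 5 * 4 = 20

20


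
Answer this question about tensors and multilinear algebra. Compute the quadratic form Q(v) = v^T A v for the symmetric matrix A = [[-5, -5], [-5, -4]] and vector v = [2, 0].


First compute Av:
(Av)_1 = -5*2 + -5*0 = -10
(Av)_2 = -5*2 + -4*0 = -10
Av = [-10, -10]
Then v^T (Av) = 2*-10 + 0*-10
= -20 + 0 = -20

-20


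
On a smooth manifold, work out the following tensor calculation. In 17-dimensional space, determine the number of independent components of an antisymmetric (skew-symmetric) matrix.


An antisymmetric rank-2 tensor satisfies A_{ij} = -A_{ji}, so diagonal entries are zero.
The independent components are the upper-triangular entries: C(n, 2) = n(n-1)/2.
n = 17
C(17, 2) = 17 * 16 / 2 = 272 / 2 = 136

136


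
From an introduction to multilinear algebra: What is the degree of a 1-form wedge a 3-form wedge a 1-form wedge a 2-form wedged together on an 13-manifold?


The degree of a wedge product is the sum of the degrees of the individual forms.
Degrees: 1, 3, 1, 2
Total degree = 1 + 3 + 1 + 2 = 7

7


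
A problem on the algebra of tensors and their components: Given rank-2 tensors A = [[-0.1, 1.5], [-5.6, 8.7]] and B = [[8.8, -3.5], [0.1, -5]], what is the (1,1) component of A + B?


Tensor addition is component-wise: (A + B)_{ij} = A_{ij} + B_{ij}.
A_{11} = -0.1
B_{11} = 8.8
(A + B)_{11} = -0.1 + 8.8 = 8.7

8.7


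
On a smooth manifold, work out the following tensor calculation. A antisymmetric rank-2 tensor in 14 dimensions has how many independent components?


A antisymmetric rank-2 tensor in d dimensions has d(d-1)/2 independent components.
d = 14
d(d-1)/2 = 14 * 13 / 2 = 182 / 2 = 91

91


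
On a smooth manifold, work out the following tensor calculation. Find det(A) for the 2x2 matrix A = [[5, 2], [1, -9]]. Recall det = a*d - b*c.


For a 2x2 matrix [[a, b], [c, d]], det = a*d - b*c.
a = 5, b = 2, c = 1, d = -9
a*d = 5 * -9 = -45
b*c = 2 * 1 = 2
det = -45 - 2 = -47

-47


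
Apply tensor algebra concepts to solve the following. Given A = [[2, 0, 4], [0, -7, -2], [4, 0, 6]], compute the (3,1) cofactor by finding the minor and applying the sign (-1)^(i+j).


To find cofactor C_{31}, delete row 3 and column 1.
The resulting 2x2 submatrix is: [[0, 4], [-7, -2]]
Minor M_{31} = 0*-2 - 4*-7
  = 0 - -28 = 28
Sign = (-1)^(3+1) = (-1)^4 = 1
Cofactor C_{31} = 1 * 28 = 28

28


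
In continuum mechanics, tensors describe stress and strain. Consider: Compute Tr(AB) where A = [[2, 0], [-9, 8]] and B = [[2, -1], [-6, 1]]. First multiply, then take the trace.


Tr(AB) = sum_i (AB)_{ii} where (AB)_{ii} = sum_k A_{ik} B_{ki}.
(AB)_{11} = 2*2 + 0*-6 = 4
(AB)_{22} = -9*-1 + 8*1 = 17
Tr(AB) = 4 + 17 = 21

21


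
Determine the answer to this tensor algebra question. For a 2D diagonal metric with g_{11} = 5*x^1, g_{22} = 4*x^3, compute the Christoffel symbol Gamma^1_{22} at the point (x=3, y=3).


For a diagonal metric, Gamma^k_{ij} = (1/2) g^{kk} (dg_{ik}/dx_j + dg_{jk}/dx_i - dg_{ij}/dx_k).
The metric is diagonal, so g_{ab} = 0 for a != b.
At the given point: g_{11} = 15, g_{22} = 108
g^{11} = 1/15
dg_{21}/dx_2 = 0 (off-diagonal)
dg_{21}/dx_2 = 0 (off-diagonal)
dg_{22}/dx_1 = dg_{22}/dx_1 = 108
Numerator = 0 + 0 - 108 = -108
Gamma^1_{22} = -108 / (2 * 15) = -18/5

-18/5


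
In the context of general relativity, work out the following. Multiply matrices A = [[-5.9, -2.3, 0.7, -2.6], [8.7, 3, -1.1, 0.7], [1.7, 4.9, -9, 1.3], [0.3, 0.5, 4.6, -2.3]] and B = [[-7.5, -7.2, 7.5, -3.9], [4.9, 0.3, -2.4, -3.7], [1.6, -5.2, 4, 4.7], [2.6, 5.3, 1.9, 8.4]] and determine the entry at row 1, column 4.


(AB)_{ij} = sum_k A_{ik} B_{kj}.
For i=1, j=4:
A_{11} * B_{14} = -5.9 * -3.9 = 23.01
A_{12} * B_{24} = -2.3 * -3.7 = 8.51
A_{13} * B_{34} = 0.7 * 4.7 = 3.29
A_{14} * B_{44} = -2.6 * 8.4 = -21.84
Sum = 23.01 + 8.51 + 3.29 + -21.84 = 12.97

12.97


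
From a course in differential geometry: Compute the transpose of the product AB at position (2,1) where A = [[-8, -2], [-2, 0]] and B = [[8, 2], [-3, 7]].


(AB)^T_{ij} = (AB)_{ji} = sum_k A_{jk} B_{ki}.
For i=2, j=1 we need (AB)_{12}:
A_{11} * B_{12} = -8 * 2 = -16
A_{12} * B_{22} = -2 * 7 = -14
Sum = -16 + -14 = -30

-30
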